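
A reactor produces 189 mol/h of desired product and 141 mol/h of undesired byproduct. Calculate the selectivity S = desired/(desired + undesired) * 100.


Selectivity = desired / (desired + undesired) * 100
Total products = 189 + 141 = 330 mol/h
S = 189 / 330 * 100
= 0.5727 * 100
= 57.27 %

57.27 %


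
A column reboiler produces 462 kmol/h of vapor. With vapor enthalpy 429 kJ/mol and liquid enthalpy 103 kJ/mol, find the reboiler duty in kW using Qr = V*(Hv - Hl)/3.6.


Qr = 462 * (429 - 103) / 3.6 = 462 * 326 / 3.6 = 41840

41840 kW


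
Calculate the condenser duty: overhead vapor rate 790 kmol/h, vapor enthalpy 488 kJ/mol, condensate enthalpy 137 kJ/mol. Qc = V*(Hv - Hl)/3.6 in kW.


Qc = 790 * (488 - 137) / 3.6 = 790 * 351 / 3.6 = 77020

77020 kW


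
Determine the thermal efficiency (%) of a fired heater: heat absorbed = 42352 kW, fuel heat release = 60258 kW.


Furnace efficiency = Q_absorbed / Q_fuel * 100
= 42352 / 60258 * 100 = 70.28

70.28 %


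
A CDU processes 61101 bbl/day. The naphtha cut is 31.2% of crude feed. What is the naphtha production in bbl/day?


Crude throughput = 61101 bbl/day
Fraction yield = 31.2%
yield = throughput * fraction / 100
yield = 61101 * 31.2 / 100 = 19063.512

19063.512 bbl/day


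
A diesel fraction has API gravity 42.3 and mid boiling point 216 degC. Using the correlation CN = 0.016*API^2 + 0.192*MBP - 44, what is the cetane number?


CN = 0.016 * 42.3^2 + 0.192 * 216 - 44
CN = 28.62864 + 41.472 - 44 = 26.10064

26.10064


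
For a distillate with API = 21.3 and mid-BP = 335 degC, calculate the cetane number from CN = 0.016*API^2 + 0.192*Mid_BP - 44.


CN = 0.016 * 21.3^2 + 0.192 * 335 - 44
CN = 7.25904 + 64.32 - 44 = 27.57904

27.57904


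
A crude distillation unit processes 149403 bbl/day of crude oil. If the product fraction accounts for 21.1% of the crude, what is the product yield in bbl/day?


Crude throughput = 149403 bbl/day
Fraction yield = 21.1%
yield = throughput * fraction / 100
yield = 149403 * 21.1 / 100 = 31524.033

31524.033 bbl/day


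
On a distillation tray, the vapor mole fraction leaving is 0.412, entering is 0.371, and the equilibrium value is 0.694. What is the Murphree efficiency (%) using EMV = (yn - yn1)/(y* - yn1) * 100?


Murphree vapor efficiency: EMV = (y_n - y_(n-1)) / (y*_n - y_(n-1)) * 100
EMV = (0.412 - 0.371) / (0.694 - 0.371) * 100 = 0.041 / 0.323 * 100 = 12.69

12.69 %


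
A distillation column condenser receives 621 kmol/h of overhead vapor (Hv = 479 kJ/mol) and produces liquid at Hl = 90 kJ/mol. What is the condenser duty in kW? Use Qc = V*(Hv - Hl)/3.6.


Qc = 621 * (479 - 90) / 3.6 = 621 * 389 / 3.6 = 67100

67100 kW


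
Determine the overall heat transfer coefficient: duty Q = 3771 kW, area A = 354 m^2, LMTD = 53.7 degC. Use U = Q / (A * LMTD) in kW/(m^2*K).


From Q = U*A*LMTD, U = Q / (A * LMTD)
U = 3771 / (354 * 53.7) = 3771 / 19009.8 = 0.1984

0.1984 kW/(m^2*K)


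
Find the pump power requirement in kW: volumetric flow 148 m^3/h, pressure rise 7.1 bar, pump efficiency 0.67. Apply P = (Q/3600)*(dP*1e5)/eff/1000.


Q = 148 / 3600 = 0.0411111 m^3/s
P = 0.0411111 * (7.1 * 1e5) / 0.67 / 1000 = 43.57

43.57 kW


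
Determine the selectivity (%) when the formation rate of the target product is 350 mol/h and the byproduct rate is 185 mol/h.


Selectivity = desired / (desired + undesired) * 100
Total products = 350 + 185 = 535 mol/h
S = 350 / 535 * 100
= 0.6542 * 100
= 65.42 %

65.42 %


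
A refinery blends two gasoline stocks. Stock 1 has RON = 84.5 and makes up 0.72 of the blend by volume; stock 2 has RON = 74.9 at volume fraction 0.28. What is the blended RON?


Linear blending: RON_blend = sum(vi * RONi)
Contribution 1: 0.72 * 84.5 = 60.84
Contribution 2: 0.28 * 74.9 = 20.972
RON_blend = 60.84 + 20.972 = 81.812

81.812


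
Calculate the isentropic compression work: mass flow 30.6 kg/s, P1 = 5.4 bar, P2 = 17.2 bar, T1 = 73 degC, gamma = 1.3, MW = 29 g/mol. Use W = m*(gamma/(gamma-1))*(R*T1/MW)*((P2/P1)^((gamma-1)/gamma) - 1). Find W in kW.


Isentropic work: W = m*(gamma/(gamma-1))*(R*T1/MW)*((P2/P1)^((gamma-1)/gamma) - 1)
T1 = 73 + 273.15 = 346.15 K
Pressure ratio = 17.2 / 5.4 = 3.18519
Exponent = (1.3 - 1)/1.3 = 0.230769
(P2/P1)^exp - 1 = 3.18519^0.230769 - 1 = 0.306496
W = 30.6 * 1.3 / 0.3 * 8.314 * 346.15 / 29 * 0.306496 = 4033

4033 kW


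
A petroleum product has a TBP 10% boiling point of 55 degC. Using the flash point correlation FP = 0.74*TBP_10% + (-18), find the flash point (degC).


FP = 0.74 * 55 + (-18) = 22.7

22.7 degC


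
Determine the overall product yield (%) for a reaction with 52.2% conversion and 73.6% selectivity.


Overall yield = conversion (%) * selectivity (%) / 100
Conversion = 52.2%, Selectivity = 73.6%
Y = 52.2 * 73.6 / 100
= 38.4192 %

38.4192 %


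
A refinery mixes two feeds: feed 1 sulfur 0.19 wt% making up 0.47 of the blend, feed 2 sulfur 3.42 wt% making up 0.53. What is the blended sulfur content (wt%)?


Linear sulfur blending: S_blend = x1*S1 + x2*S2
Contribution 1: 0.47 * 0.19 = 0.0893 wt%
Contribution 2: 0.53 * 3.42 = 1.8126 wt%
S_blend = 0.0893 + 1.8126 = 1.9019

1.9019 wt%


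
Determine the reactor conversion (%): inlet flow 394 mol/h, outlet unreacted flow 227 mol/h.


X = (F_in - F_out) / F_in * 100
Moles reacted = 394 - 227 = 167
X = 167 / 394 * 100
= 0.4239 * 100
= 42.39 %

42.39 %


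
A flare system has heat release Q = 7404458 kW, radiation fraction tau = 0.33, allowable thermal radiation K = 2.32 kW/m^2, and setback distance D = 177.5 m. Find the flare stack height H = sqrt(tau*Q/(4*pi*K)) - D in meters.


tau*Q/(4*pi*K) = 0.33 * 7404458 / (4 * pi * 2.32) = 83812.6
sqrt(83812.6) = 289.504
H = 289.504 - 177.5 = 112.0

112.0 m


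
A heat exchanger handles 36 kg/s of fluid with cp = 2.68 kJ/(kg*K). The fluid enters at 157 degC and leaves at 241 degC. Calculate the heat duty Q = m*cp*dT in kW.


Q = m_dot * cp * delta_T
delta_T = 241 - 157 = 84 K
Q = 36 * 2.68 * 84
= 96.48 * 84
= 8104.32 kW

8104.32 kW


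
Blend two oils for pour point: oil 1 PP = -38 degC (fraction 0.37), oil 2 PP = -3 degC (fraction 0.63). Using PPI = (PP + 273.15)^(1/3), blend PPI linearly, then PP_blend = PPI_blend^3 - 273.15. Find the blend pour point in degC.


PPI_1 = (-38 + 273.15)^(1/3) = 6.172318
PPI_2 = (-3 + 273.15)^(1/3) = 6.464501
PPI_blend = 0.37 * 6.172318 + 0.63 * 6.464501 = 6.356393
PP_blend = 6.356393^3 - 273.15 = 256.822 - 273.15 = -16.33

-16.33 degC


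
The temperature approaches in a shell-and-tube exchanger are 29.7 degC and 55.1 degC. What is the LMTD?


LMTD = (dT1 - dT2) / ln(dT1/dT2)
= (29.7 - 55.1) / ln(29.7 / 55.1) = -25.4 / -0.618003 = 41.10

41.10 degC


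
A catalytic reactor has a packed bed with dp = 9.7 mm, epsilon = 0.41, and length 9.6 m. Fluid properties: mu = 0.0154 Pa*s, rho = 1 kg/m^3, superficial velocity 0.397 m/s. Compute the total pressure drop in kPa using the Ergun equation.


dp = 9.7 mm = 0.0097 m
Viscous term = 150*0.0154*0.397*(1-0.41)^2 / (0.0097^2*0.41^3) = 49227.9
Inertial term = 1.75*1*0.397^2*(1-0.41) / (0.0097*0.41^3) = 243.415
dP/L = 49227.9 + 243.415 = 49471.3 Pa/m
dP = 49471.3 * 9.6 / 1000 = 474.9 kPa

474.9 kPa


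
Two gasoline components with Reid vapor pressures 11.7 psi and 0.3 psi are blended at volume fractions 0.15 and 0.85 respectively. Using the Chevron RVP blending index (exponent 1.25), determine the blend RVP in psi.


Chevron index: RVP_blend = (sum xi*RVPi^1.25)^(1/1.25)
RVP^1.25 terms: 0.15 * 11.7^1.25 + 0.85 * 0.3^1.25 = 3.43453
RVP_blend = 3.43453^(1/1.25) = 2.683

2.683 psi


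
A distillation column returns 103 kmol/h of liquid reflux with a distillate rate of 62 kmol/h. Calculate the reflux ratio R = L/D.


Reflux ratio definition: R = L / D (liquid returned / distillate withdrawn)
L = 103 kmol/h, D = 62 kmol/h
R = 103 / 62 = 1.661

1.661


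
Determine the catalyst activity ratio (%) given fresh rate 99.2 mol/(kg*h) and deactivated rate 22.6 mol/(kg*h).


Activity (%) = (rate_used / rate_fresh) * 100
rate_used = 22.6, rate_fresh = 99.2
= (22.6 / 99.2) * 100
= 0.2278 * 100 = 22.78

22.78 %


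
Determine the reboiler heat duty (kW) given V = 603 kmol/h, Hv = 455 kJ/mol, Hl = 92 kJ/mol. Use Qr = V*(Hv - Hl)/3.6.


Qr = 603 * (455 - 92) / 3.6 = 603 * 363 / 3.6 = 60800

60800 kW


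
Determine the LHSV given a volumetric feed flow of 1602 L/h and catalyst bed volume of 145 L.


LHSV = volumetric feed rate / catalyst volume
= 1602 L/h / 145 L
= 11.05 h^-1

11.05 h^-1


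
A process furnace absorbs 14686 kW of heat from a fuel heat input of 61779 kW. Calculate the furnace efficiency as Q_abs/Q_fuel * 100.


Furnace efficiency = Q_absorbed / Q_fuel * 100
= 14686 / 61779 * 100 = 23.77

23.77 %


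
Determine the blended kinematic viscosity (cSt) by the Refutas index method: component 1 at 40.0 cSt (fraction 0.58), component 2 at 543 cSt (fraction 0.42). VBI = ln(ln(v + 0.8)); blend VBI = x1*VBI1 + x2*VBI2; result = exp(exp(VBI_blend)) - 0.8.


Refutas method: VBN_i = 14.534*ln(ln(visc_i + 0.8)) + 10.975, blended linearly by mass fraction; since VBN is linear in VBI_i = ln(ln(visc_i + 0.8)) and the fractions sum to 1, blend VBI directly: visc = exp(exp(VBI_blend)) - 0.8
VBI_1 = ln(ln(40.0 + 0.8)) = 1.31068
VBI_2 = ln(ln(543 + 0.8)) = 1.84032
VBI_blend = 0.58 * 1.31068 + 0.42 * 1.84032 = 1.53313
visc_blend = exp(exp(1.53313)) - 0.8 = 102.0

102.0 cSt


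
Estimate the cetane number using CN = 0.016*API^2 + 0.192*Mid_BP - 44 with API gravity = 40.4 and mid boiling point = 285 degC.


CN = 0.016 * 40.4^2 + 0.192 * 285 - 44
CN = 26.11456 + 54.72 - 44 = 36.83456

36.83456


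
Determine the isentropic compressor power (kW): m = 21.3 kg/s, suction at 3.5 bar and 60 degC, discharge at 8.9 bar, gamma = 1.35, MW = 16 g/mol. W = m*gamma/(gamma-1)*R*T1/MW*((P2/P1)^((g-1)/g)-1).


Isentropic work: W = m*(gamma/(gamma-1))*(R*T1/MW)*((P2/P1)^((gamma-1)/gamma) - 1)
T1 = 60 + 273.15 = 333.15 K
Pressure ratio = 8.9 / 3.5 = 2.54286
Exponent = (1.35 - 1)/1.35 = 0.259259
(P2/P1)^exp - 1 = 2.54286^0.259259 - 1 = 0.273748
W = 21.3 * 1.35 / 0.35 * 8.314 * 333.15 / 16 * 0.273748 = 3893

3893 kW


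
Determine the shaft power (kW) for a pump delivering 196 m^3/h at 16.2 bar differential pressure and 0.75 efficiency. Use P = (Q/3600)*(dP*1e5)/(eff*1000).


Q = 196 / 3600 = 0.0544444 m^3/s
P = 0.0544444 * (16.2 * 1e5) / 0.75 / 1000 = 117.6

117.6 kW


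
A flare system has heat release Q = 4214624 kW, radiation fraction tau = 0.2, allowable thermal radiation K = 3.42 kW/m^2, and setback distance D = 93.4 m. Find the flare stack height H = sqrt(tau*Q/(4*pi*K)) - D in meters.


tau*Q/(4*pi*K) = 0.2 * 4214624 / (4 * pi * 3.42) = 19613.4
sqrt(19613.4) = 140.048
H = 140.048 - 93.4 = 46.65

46.65 m


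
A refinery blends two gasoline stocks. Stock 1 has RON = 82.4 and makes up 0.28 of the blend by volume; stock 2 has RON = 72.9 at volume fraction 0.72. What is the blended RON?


Linear blending: RON_blend = sum(vi * RONi)
Contribution 1: 0.28 * 82.4 = 23.072
Contribution 2: 0.72 * 72.9 = 52.488
RON_blend = 23.072 + 52.488 = 75.56

75.56


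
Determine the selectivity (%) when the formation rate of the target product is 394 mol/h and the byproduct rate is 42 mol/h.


Selectivity = desired / (desired + undesired) * 100
Total products = 394 + 42 = 436 mol/h
S = 394 / 436 * 100
= 0.9037 * 100
= 90.37 %

90.37 %


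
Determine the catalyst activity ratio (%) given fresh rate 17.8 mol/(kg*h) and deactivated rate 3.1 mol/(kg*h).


Activity (%) = (rate_used / rate_fresh) * 100
rate_used = 3.1, rate_fresh = 17.8
= (3.1 / 17.8) * 100
= 0.1742 * 100 = 17.42

17.42 %


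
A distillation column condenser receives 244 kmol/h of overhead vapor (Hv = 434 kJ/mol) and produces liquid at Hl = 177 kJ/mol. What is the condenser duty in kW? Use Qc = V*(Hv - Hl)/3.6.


Qc = 244 * (434 - 177) / 3.6 = 244 * 257 / 3.6 = 17420

17420 kW


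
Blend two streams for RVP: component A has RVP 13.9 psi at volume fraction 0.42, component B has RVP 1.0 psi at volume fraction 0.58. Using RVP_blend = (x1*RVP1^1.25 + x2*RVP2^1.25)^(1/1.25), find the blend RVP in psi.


Chevron index: RVP_blend = (sum xi*RVPi^1.25)^(1/1.25)
RVP^1.25 terms: 0.42 * 13.9^1.25 + 0.58 * 1.0^1.25 = 11.8524
RVP_blend = 11.8524^(1/1.25) = 7.228

7.228 psi


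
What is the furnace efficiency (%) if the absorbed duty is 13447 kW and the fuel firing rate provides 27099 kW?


Furnace efficiency = Q_absorbed / Q_fuel * 100
= 13447 / 27099 * 100 = 49.62

49.62 %


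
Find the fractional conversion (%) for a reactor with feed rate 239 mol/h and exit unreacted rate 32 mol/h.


X = (F_in - F_out) / F_in * 100
Moles reacted = 239 - 32 = 207
X = 207 / 239 * 100
= 0.8661 * 100
= 86.61 %

86.61 %


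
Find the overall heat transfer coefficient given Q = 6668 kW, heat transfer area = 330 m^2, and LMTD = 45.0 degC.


From Q = U*A*LMTD, U = Q / (A * LMTD)
U = 6668 / (330 * 45.0) = 6668 / 14850 = 0.4490

0.4490 kW/(m^2*K)


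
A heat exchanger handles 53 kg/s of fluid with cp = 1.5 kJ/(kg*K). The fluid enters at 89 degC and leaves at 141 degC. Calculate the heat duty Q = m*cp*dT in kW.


Q = m_dot * cp * delta_T
delta_T = 141 - 89 = 52 K
Q = 53 * 1.5 * 52
= 79.5 * 52
= 4134 kW

4134 kW


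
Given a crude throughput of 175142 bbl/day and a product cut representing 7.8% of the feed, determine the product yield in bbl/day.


Crude throughput = 175142 bbl/day
Fraction yield = 7.8%
yield = throughput * fraction / 100
yield = 175142 * 7.8 / 100 = 13661.076

13661.076 bbl/day


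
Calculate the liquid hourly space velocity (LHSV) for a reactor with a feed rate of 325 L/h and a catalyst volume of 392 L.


LHSV = volumetric feed rate / catalyst volume
= 325 L/h / 392 L
= 0.8291 h^-1

0.8291 h^-1


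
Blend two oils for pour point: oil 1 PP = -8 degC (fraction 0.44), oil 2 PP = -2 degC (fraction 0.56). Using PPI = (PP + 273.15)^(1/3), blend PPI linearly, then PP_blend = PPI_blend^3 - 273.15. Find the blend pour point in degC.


PPI_1 = (-8 + 273.15)^(1/3) = 6.42437
PPI_2 = (-2 + 273.15)^(1/3) = 6.472467
PPI_blend = 0.44 * 6.42437 + 0.56 * 6.472467 = 6.451304
PP_blend = 6.451304^3 - 273.15 = 268.4989 - 273.15 = -4.65

-4.65 degC


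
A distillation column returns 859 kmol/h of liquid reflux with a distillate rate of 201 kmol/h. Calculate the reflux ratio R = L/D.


Reflux ratio definition: R = L / D (liquid returned / distillate withdrawn)
L = 859 kmol/h, D = 201 kmol/h
R = 859 / 201 = 4.274

4.274


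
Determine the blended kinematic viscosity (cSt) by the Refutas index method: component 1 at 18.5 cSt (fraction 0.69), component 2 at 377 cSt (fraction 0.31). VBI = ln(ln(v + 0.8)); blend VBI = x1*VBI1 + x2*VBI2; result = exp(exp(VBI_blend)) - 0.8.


Refutas method: VBN_i = 14.534*ln(ln(visc_i + 0.8)) + 10.975, blended linearly by mass fraction; since VBN is linear in VBI_i = ln(ln(visc_i + 0.8)) and the fractions sum to 1, blend VBI directly: visc = exp(exp(VBI_blend)) - 0.8
VBI_1 = ln(ln(18.5 + 0.8)) = 1.08522
VBI_2 = ln(ln(377 + 0.8)) = 1.78076
VBI_blend = 0.69 * 1.08522 + 0.31 * 1.78076 = 1.30084
visc_blend = exp(exp(1.30084)) - 0.8 = 38.55

38.55 cSt


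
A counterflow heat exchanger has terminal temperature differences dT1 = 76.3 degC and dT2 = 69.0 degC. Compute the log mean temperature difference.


LMTD = (dT1 - dT2) / ln(dT1/dT2)
= (76.3 - 69.0) / ln(76.3 / 69.0) = 7.3 / 0.100566 = 72.59

72.59 degC


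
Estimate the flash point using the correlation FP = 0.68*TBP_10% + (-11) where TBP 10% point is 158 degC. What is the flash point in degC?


FP = 0.68 * 158 + (-11) = 96.44

96.44 degC


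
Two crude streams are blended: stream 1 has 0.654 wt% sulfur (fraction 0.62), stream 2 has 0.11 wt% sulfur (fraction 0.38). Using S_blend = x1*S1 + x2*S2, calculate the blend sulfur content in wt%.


Linear sulfur blending: S_blend = x1*S1 + x2*S2
Contribution 1: 0.62 * 0.654 = 0.40548 wt%
Contribution 2: 0.38 * 0.11 = 0.0418 wt%
S_blend = 0.40548 + 0.0418 = 0.44728

0.44728 wt%


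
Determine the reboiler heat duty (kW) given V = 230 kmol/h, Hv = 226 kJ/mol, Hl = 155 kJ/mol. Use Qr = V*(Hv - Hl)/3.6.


Qr = 230 * (226 - 155) / 3.6 = 230 * 71 / 3.6 = 4536

4536 kW


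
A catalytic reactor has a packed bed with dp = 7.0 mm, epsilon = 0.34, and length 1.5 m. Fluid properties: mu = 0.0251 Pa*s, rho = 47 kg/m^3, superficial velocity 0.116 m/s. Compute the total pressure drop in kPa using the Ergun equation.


dp = 7.0 mm = 0.007 m
Viscous term = 150*0.0251*0.116*(1-0.34)^2 / (0.007^2*0.34^3) = 98782
Inertial term = 1.75*47*0.116^2*(1-0.34) / (0.007*0.34^3) = 2654.98
dP/L = 98782 + 2654.98 = 101437 Pa/m
dP = 101437 * 1.5 / 1000 = 152.2 kPa

152.2 kPa


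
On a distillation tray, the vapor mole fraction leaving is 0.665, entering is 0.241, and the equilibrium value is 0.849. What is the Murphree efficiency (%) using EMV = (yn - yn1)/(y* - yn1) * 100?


Murphree vapor efficiency: EMV = (y_n - y_(n-1)) / (y*_n - y_(n-1)) * 100
EMV = (0.665 - 0.241) / (0.849 - 0.241) * 100 = 0.424 / 0.608 * 100 = 69.74

69.74 %


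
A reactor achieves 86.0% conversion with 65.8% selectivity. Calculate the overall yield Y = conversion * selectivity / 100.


Overall yield = conversion (%) * selectivity (%) / 100
Conversion = 86.0%, Selectivity = 65.8%
Y = 86.0 * 65.8 / 100
= 56.588 %

56.588 %


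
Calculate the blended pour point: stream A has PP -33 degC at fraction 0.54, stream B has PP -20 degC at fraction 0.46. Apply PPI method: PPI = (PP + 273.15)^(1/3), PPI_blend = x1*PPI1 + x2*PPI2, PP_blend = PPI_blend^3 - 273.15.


PPI_1 = (-33 + 273.15)^(1/3) = 6.215759
PPI_2 = (-20 + 273.15)^(1/3) = 6.325953
PPI_blend = 0.54 * 6.215759 + 0.46 * 6.325953 = 6.266448
PP_blend = 6.266448^3 - 273.15 = 246.0732 - 273.15 = -27.08

-27.08 degC


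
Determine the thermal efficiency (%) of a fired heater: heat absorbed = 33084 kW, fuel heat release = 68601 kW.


Furnace efficiency = Q_absorbed / Q_fuel * 100
= 33084 / 68601 * 100 = 48.23

48.23 %


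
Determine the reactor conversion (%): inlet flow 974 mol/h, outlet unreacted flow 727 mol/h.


X = (F_in - F_out) / F_in * 100
Moles reacted = 974 - 727 = 247
X = 247 / 974 * 100
= 0.2536 * 100
= 25.36 %

25.36 %


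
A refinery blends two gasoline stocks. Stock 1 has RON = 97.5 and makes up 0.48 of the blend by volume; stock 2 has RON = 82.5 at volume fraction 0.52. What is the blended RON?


Linear blending: RON_blend = sum(vi * RONi)
Contribution 1: 0.48 * 97.5 = 46.8
Contribution 2: 0.52 * 82.5 = 42.9
RON_blend = 46.8 + 42.9 = 89.7

89.7


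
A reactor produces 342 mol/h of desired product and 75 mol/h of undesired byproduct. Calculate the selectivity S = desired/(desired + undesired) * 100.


Selectivity = desired / (desired + undesired) * 100
Total products = 342 + 75 = 417 mol/h
S = 342 / 417 * 100
= 0.8201 * 100
= 82.01 %

82.01 %


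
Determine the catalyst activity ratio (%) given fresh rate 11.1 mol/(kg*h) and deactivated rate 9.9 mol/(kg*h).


Activity (%) = (rate_used / rate_fresh) * 100
rate_used = 9.9, rate_fresh = 11.1
= (9.9 / 11.1) * 100
= 0.8919 * 100 = 89.19

89.19 %


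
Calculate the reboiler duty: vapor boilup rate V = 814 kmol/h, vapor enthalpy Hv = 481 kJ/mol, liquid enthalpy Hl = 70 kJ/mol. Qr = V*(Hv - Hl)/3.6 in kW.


Qr = 814 * (481 - 70) / 3.6 = 814 * 411 / 3.6 = 92930

92930 kW


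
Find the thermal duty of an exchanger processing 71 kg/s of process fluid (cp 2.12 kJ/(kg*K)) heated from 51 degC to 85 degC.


Q = m_dot * cp * delta_T
delta_T = 85 - 51 = 34 K
Q = 71 * 2.12 * 34
= 150.52 * 34
= 5117.68 kW

5117.68 kW


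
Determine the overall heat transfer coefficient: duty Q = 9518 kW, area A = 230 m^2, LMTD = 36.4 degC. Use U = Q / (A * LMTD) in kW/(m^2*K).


From Q = U*A*LMTD, U = Q / (A * LMTD)
U = 9518 / (230 * 36.4) = 9518 / 8372 = 1.137

1.137 kW/(m^2*K)


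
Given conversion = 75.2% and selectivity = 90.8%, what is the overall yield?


Overall yield = conversion (%) * selectivity (%) / 100
Conversion = 75.2%, Selectivity = 90.8%
Y = 75.2 * 90.8 / 100
= 68.2816 %

68.2816 %


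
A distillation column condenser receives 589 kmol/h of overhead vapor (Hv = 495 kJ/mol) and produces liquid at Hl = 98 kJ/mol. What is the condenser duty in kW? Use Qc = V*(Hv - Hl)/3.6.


Qc = 589 * (495 - 98) / 3.6 = 589 * 397 / 3.6 = 64950

64950 kW


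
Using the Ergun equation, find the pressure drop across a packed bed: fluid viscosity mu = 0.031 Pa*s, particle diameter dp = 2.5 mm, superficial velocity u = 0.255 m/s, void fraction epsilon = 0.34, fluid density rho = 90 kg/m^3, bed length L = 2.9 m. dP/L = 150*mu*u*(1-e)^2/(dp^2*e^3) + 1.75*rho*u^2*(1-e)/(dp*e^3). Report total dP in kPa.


dp = 2.5 mm = 0.0025 m
Viscous term = 150*0.031*0.255*(1-0.34)^2 / (0.0025^2*0.34^3) = 2102640
Inertial term = 1.75*90*0.255^2*(1-0.34) / (0.0025*0.34^3) = 68790.4
dP/L = 2102640 + 68790.4 = 2171430 Pa/m
dP = 2171430 * 2.9 / 1000 = 6297 kPa

6297 kPa


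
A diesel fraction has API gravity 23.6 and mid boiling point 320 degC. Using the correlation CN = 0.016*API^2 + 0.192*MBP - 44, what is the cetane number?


CN = 0.016 * 23.6^2 + 0.192 * 320 - 44
CN = 8.91136 + 61.44 - 44 = 26.35136

26.35136


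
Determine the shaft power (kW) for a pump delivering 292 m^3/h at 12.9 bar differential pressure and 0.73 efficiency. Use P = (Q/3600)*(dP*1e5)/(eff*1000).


Q = 292 / 3600 = 0.0811111 m^3/s
P = 0.0811111 * (12.9 * 1e5) / 0.73 / 1000 = 143.3

143.3 kW


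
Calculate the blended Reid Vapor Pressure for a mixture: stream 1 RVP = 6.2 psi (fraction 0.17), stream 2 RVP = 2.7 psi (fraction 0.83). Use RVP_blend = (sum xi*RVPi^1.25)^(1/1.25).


Chevron index: RVP_blend = (sum xi*RVPi^1.25)^(1/1.25)
RVP^1.25 terms: 0.17 * 6.2^1.25 + 0.83 * 2.7^1.25 = 4.53583
RVP_blend = 4.53583^(1/1.25) = 3.352

3.352 psi


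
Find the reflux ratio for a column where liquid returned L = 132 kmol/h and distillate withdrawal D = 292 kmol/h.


Reflux ratio definition: R = L / D (liquid returned / distillate withdrawn)
L = 132 kmol/h, D = 292 kmol/h
R = 132 / 292 = 0.4521

0.4521


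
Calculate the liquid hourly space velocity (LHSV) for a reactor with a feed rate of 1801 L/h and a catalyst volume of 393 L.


LHSV = volumetric feed rate / catalyst volume
= 1801 L/h / 393 L
= 4.583 h^-1

4.583 h^-1


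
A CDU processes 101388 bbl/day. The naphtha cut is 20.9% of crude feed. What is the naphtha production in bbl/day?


Crude throughput = 101388 bbl/day
Fraction yield = 20.9%
yield = throughput * fraction / 100
yield = 101388 * 20.9 / 100 = 21190.092

21190.092 bbl/day


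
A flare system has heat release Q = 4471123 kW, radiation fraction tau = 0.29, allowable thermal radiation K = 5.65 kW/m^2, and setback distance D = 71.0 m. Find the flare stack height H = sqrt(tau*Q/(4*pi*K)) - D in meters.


tau*Q/(4*pi*K) = 0.29 * 4471123 / (4 * pi * 5.65) = 18262.3
sqrt(18262.3) = 135.138
H = 135.138 - 71.0 = 64.14

64.14 m


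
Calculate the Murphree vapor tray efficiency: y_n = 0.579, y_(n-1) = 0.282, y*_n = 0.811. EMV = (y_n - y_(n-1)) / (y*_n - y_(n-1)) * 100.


Murphree vapor efficiency: EMV = (y_n - y_(n-1)) / (y*_n - y_(n-1)) * 100
EMV = (0.579 - 0.282) / (0.811 - 0.282) * 100 = 0.297 / 0.529 * 100 = 56.14

56.14 %


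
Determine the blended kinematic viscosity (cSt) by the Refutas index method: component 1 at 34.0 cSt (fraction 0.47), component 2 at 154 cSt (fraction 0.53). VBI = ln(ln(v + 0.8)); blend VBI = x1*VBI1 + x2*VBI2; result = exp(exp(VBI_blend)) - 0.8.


Refutas method: VBN_i = 14.534*ln(ln(visc_i + 0.8)) + 10.975, blended linearly by mass fraction; since VBN is linear in VBI_i = ln(ln(visc_i + 0.8)) and the fractions sum to 1, blend VBI directly: visc = exp(exp(VBI_blend)) - 0.8
VBI_1 = ln(ln(34.0 + 0.8)) = 1.26684
VBI_2 = ln(ln(154 + 0.8)) = 1.61783
VBI_blend = 0.47 * 1.26684 + 0.53 * 1.61783 = 1.45286
visc_blend = exp(exp(1.45286)) - 0.8 = 71.10

71.10 cSt


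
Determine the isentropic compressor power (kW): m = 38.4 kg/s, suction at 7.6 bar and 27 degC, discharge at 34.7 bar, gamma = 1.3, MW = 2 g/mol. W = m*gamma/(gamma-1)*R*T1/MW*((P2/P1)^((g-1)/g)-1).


Isentropic work: W = m*(gamma/(gamma-1))*(R*T1/MW)*((P2/P1)^((gamma-1)/gamma) - 1)
T1 = 27 + 273.15 = 300.15 K
Pressure ratio = 34.7 / 7.6 = 4.56579
Exponent = (1.3 - 1)/1.3 = 0.230769
(P2/P1)^exp - 1 = 4.56579^0.230769 - 1 = 0.419698
W = 38.4 * 1.3 / 0.3 * 8.314 * 300.15 / 2 * 0.419698 = 87140

87140 kW


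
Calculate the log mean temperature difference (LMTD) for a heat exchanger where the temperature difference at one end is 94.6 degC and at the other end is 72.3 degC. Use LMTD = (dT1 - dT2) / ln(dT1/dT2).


LMTD = (dT1 - dT2) / ln(dT1/dT2)
= (94.6 - 72.3) / ln(94.6 / 72.3) = 22.3 / 0.268833 = 82.95

82.95 degC


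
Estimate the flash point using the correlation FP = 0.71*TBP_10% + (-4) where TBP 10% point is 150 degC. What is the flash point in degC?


FP = 0.71 * 150 + (-4) = 102.5

102.5 degC


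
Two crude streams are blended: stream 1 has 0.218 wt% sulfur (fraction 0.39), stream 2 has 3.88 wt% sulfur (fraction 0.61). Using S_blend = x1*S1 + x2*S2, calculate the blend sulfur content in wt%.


Linear sulfur blending: S_blend = x1*S1 + x2*S2
Contribution 1: 0.39 * 0.218 = 0.08502 wt%
Contribution 2: 0.61 * 3.88 = 2.3668 wt%
S_blend = 0.08502 + 2.3668 = 2.45182

2.45182 wt%


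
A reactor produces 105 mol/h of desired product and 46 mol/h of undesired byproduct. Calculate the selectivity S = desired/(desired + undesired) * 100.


Selectivity = desired / (desired + undesired) * 100
Total products = 105 + 46 = 151 mol/h
S = 105 / 151 * 100
= 0.6954 * 100
= 69.54 %

69.54 %


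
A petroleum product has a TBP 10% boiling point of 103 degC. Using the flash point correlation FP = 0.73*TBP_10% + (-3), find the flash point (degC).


FP = 0.73 * 103 + (-3) = 72.19

72.19 degC


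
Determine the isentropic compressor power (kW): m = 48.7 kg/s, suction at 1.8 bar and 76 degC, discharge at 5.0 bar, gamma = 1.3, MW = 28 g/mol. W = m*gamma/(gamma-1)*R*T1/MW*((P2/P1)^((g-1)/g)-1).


Isentropic work: W = m*(gamma/(gamma-1))*(R*T1/MW)*((P2/P1)^((gamma-1)/gamma) - 1)
T1 = 76 + 273.15 = 349.15 K
Pressure ratio = 5.0 / 1.8 = 2.77778
Exponent = (1.3 - 1)/1.3 = 0.230769
(P2/P1)^exp - 1 = 2.77778^0.230769 - 1 = 0.265878
W = 48.7 * 1.3 / 0.3 * 8.314 * 349.15 / 28 * 0.265878 = 5817

5817 kW


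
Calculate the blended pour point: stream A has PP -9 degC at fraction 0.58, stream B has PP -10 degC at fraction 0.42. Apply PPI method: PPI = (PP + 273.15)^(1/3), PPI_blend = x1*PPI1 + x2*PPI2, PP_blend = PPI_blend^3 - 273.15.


PPI_1 = (-9 + 273.15)^(1/3) = 6.416283
PPI_2 = (-10 + 273.15)^(1/3) = 6.408176
PPI_blend = 0.58 * 6.416283 + 0.42 * 6.408176 = 6.412878
PP_blend = 6.412878^3 - 273.15 = 263.7296 - 273.15 = -9.42

-9.42 degC


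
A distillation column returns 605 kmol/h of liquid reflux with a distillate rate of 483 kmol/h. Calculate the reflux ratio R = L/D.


Reflux ratio definition: R = L / D (liquid returned / distillate withdrawn)
L = 605 kmol/h, D = 483 kmol/h
R = 605 / 483 = 1.253

1.253


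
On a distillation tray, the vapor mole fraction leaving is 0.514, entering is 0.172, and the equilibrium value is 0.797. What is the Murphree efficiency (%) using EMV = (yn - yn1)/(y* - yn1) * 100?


Murphree vapor efficiency: EMV = (y_n - y_(n-1)) / (y*_n - y_(n-1)) * 100
EMV = (0.514 - 0.172) / (0.797 - 0.172) * 100 = 0.342 / 0.625 * 100 = 54.72

54.72 %


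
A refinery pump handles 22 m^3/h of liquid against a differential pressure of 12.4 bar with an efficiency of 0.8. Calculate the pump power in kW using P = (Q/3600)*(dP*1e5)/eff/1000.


Q = 22 / 3600 = 0.00611111 m^3/s
P = 0.00611111 * (12.4 * 1e5) / 0.8 / 1000 = 9.472

9.472 kW


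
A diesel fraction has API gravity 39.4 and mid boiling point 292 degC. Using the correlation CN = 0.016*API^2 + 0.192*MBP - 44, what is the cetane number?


CN = 0.016 * 39.4^2 + 0.192 * 292 - 44
CN = 24.83776 + 56.064 - 44 = 36.90176

36.90176


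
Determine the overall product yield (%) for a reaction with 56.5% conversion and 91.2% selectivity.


Overall yield = conversion (%) * selectivity (%) / 100
Conversion = 56.5%, Selectivity = 91.2%
Y = 56.5 * 91.2 / 100
= 51.528 %

51.528 %


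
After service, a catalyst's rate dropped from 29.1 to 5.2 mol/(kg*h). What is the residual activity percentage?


Activity (%) = (rate_used / rate_fresh) * 100
rate_used = 5.2, rate_fresh = 29.1
= (5.2 / 29.1) * 100
= 0.1787 * 100 = 17.87

17.87 %


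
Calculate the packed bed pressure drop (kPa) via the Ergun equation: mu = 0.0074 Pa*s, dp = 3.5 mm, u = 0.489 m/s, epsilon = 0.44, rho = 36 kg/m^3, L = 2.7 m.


dp = 3.5 mm = 0.0035 m
Viscous term = 150*0.0074*0.489*(1-0.44)^2 / (0.0035^2*0.44^3) = 163122
Inertial term = 1.75*36*0.489^2*(1-0.44) / (0.0035*0.44^3) = 28295.7
dP/L = 163122 + 28295.7 = 191418 Pa/m
dP = 191418 * 2.7 / 1000 = 516.8 kPa

516.8 kPa


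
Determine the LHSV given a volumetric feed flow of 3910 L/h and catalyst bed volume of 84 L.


LHSV = volumetric feed rate / catalyst volume
= 3910 L/h / 84 L
= 46.55 h^-1

46.55 h^-1


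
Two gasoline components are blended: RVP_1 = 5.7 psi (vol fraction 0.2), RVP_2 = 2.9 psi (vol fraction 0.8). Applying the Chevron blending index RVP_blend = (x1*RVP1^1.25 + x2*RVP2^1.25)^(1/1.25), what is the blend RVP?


Chevron index: RVP_blend = (sum xi*RVPi^1.25)^(1/1.25)
RVP^1.25 terms: 0.2 * 5.7^1.25 + 0.8 * 2.9^1.25 = 4.78899
RVP_blend = 4.78899^(1/1.25) = 3.501

3.501 psi


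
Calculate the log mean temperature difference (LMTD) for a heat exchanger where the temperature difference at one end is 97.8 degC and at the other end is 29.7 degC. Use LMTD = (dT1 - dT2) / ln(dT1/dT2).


LMTD = (dT1 - dT2) / ln(dT1/dT2)
= (97.8 - 29.7) / ln(97.8 / 29.7) = 68.1 / 1.19178 = 57.14

57.14 degC


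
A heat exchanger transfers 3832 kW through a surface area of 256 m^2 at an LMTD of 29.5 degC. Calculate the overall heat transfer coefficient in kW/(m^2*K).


From Q = U*A*LMTD, U = Q / (A * LMTD)
U = 3832 / (256 * 29.5) = 3832 / 7552 = 0.5074

0.5074 kW/(m^2*K)


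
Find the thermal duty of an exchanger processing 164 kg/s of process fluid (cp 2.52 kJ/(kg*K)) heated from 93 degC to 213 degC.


Q = m_dot * cp * delta_T
delta_T = 213 - 93 = 120 K
Q = 164 * 2.52 * 120
= 413.28 * 120
= 49593.6 kW

49593.6 kW


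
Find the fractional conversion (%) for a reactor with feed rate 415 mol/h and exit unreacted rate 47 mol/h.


X = (F_in - F_out) / F_in * 100
Moles reacted = 415 - 47 = 368
X = 368 / 415 * 100
= 0.8867 * 100
= 88.67 %

88.67 %


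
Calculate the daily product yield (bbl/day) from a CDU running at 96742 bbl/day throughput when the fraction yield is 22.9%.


Crude throughput = 96742 bbl/day
Fraction yield = 22.9%
yield = throughput * fraction / 100
yield = 96742 * 22.9 / 100 = 22153.918

22153.918 bbl/day


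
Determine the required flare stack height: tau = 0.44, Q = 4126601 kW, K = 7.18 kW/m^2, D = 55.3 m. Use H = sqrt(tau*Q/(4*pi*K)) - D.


tau*Q/(4*pi*K) = 0.44 * 4126601 / (4 * pi * 7.18) = 20123.8
sqrt(20123.8) = 141.858
H = 141.858 - 55.3 = 86.56

86.56 m


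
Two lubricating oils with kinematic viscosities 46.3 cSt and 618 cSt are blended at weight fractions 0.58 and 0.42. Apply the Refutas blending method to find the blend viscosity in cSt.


Refutas method: VBN_i = 14.534*ln(ln(visc_i + 0.8)) + 10.975, blended linearly by mass fraction; since VBN is linear in VBI_i = ln(ln(visc_i + 0.8)) and the fractions sum to 1, blend VBI directly: visc = exp(exp(VBI_blend)) - 0.8
VBI_1 = ln(ln(46.3 + 0.8)) = 1.34866
VBI_2 = ln(ln(618 + 0.8)) = 1.86063
VBI_blend = 0.58 * 1.34866 + 0.42 * 1.86063 = 1.56369
visc_blend = exp(exp(1.56369)) - 0.8 = 117.9

117.9 cSt


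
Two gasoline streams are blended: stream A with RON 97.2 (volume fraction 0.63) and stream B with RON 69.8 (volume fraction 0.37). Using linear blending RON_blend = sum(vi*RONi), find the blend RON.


Linear blending: RON_blend = sum(vi * RONi)
Contribution 1: 0.63 * 97.2 = 61.236
Contribution 2: 0.37 * 69.8 = 25.826
RON_blend = 61.236 + 25.826 = 87.062

87.062


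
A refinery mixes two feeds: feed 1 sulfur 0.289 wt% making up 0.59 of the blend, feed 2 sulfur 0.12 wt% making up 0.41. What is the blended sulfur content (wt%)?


Linear sulfur blending: S_blend = x1*S1 + x2*S2
Contribution 1: 0.59 * 0.289 = 0.17051 wt%
Contribution 2: 0.41 * 0.12 = 0.0492 wt%
S_blend = 0.17051 + 0.0492 = 0.21971

0.21971 wt%


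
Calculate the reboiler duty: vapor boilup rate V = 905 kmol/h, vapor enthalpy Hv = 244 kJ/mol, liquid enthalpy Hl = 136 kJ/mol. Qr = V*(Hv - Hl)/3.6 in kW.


Qr = 905 * (244 - 136) / 3.6 = 905 * 108 / 3.6 = 27150

27150 kW


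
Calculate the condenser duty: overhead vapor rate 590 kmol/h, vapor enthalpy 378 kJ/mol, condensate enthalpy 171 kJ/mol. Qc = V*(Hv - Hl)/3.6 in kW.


Qc = 590 * (378 - 171) / 3.6 = 590 * 207 / 3.6 = 33920

33920 kW


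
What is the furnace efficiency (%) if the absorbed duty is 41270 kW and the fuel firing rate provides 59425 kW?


Furnace efficiency = Q_absorbed / Q_fuel * 100
= 41270 / 59425 * 100 = 69.45

69.45 %


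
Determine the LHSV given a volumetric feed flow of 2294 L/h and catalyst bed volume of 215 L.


LHSV = volumetric feed rate / catalyst volume
= 2294 L/h / 215 L
= 10.67 h^-1

10.67 h^-1


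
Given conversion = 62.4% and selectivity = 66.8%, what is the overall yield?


Overall yield = conversion (%) * selectivity (%) / 100
Conversion = 62.4%, Selectivity = 66.8%
Y = 62.4 * 66.8 / 100
= 41.6832 %

41.6832 %


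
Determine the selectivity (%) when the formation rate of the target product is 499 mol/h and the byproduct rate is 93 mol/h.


Selectivity = desired / (desired + undesired) * 100
Total products = 499 + 93 = 592 mol/h
S = 499 / 592 * 100
= 0.8429 * 100
= 84.29 %

84.29 %


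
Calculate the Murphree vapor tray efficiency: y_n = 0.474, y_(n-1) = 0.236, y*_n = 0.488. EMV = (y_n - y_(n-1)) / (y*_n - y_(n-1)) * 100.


Murphree vapor efficiency: EMV = (y_n - y_(n-1)) / (y*_n - y_(n-1)) * 100
EMV = (0.474 - 0.236) / (0.488 - 0.236) * 100 = 0.238 / 0.252 * 100 = 94.44

94.44 %


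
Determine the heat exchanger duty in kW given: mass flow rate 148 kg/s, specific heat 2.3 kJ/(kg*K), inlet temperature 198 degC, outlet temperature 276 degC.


Q = m_dot * cp * delta_T
delta_T = 276 - 198 = 78 K
Q = 148 * 2.3 * 78
= 340.4 * 78
= 26551.2 kW

26551.2 kW


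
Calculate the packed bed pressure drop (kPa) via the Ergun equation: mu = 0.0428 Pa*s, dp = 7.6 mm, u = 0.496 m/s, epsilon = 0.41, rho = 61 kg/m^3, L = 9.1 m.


dp = 7.6 mm = 0.0076 m
Viscous term = 150*0.0428*0.496*(1-0.41)^2 / (0.0076^2*0.41^3) = 278447
Inertial term = 1.75*61*0.496^2*(1-0.41) / (0.0076*0.41^3) = 29581.4
dP/L = 278447 + 29581.4 = 308028 Pa/m
dP = 308028 * 9.1 / 1000 = 2803 kPa

2803 kPa


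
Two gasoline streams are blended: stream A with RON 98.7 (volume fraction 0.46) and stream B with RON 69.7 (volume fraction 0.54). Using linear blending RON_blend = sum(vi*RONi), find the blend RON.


Linear blending: RON_blend = sum(vi * RONi)
Contribution 1: 0.46 * 98.7 = 45.402
Contribution 2: 0.54 * 69.7 = 37.638
RON_blend = 45.402 + 37.638 = 83.04

83.04


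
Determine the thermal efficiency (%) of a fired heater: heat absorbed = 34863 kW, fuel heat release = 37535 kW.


Furnace efficiency = Q_absorbed / Q_fuel * 100
= 34863 / 37535 * 100 = 92.88

92.88 %


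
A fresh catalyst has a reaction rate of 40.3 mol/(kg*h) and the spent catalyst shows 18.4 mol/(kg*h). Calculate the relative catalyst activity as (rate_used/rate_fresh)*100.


Activity (%) = (rate_used / rate_fresh) * 100
rate_used = 18.4, rate_fresh = 40.3
= (18.4 / 40.3) * 100
= 0.4566 * 100 = 45.66

45.66 %


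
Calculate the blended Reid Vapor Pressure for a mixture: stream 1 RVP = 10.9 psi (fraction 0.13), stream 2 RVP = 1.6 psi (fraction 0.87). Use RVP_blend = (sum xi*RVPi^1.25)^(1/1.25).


Chevron index: RVP_blend = (sum xi*RVPi^1.25)^(1/1.25)
RVP^1.25 terms: 0.13 * 10.9^1.25 + 0.87 * 1.6^1.25 = 4.14026
RVP_blend = 4.14026^(1/1.25) = 3.116

3.116 psi


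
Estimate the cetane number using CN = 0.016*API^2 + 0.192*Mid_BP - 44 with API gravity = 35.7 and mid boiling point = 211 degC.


CN = 0.016 * 35.7^2 + 0.192 * 211 - 44
CN = 20.39184 + 40.512 - 44 = 16.90384

16.90384


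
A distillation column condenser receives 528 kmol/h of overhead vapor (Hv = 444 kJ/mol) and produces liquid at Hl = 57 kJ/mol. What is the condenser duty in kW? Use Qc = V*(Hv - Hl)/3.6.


Qc = 528 * (444 - 57) / 3.6 = 528 * 387 / 3.6 = 56760

56760 kW


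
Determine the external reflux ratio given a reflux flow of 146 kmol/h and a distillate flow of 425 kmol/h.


Reflux ratio definition: R = L / D (liquid returned / distillate withdrawn)
L = 146 kmol/h, D = 425 kmol/h
R = 146 / 425 = 0.3435

0.3435


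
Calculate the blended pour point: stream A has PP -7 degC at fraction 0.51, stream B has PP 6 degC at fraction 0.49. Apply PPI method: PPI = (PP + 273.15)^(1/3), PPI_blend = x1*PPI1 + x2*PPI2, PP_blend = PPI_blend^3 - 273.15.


PPI_1 = (-7 + 273.15)^(1/3) = 6.432436
PPI_2 = (6 + 273.15)^(1/3) = 6.535506
PPI_blend = 0.51 * 6.432436 + 0.49 * 6.535506 = 6.48294
PP_blend = 6.48294^3 - 273.15 = 272.4683 - 273.15 = -0.68

-0.68 degC


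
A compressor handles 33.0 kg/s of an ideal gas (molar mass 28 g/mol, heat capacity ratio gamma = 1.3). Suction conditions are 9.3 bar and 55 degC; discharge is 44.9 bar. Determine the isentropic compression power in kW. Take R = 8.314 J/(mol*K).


Isentropic work: W = m*(gamma/(gamma-1))*(R*T1/MW)*((P2/P1)^((gamma-1)/gamma) - 1)
T1 = 55 + 273.15 = 328.15 K
Pressure ratio = 44.9 / 9.3 = 4.82796
Exponent = (1.3 - 1)/1.3 = 0.230769
(P2/P1)^exp - 1 = 4.82796^0.230769 - 1 = 0.438108
W = 33.0 * 1.3 / 0.3 * 8.314 * 328.15 / 28 * 0.438108 = 6104

6104 kW


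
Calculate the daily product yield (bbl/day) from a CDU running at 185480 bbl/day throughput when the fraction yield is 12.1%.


Crude throughput = 185480 bbl/day
Fraction yield = 12.1%
yield = throughput * fraction / 100
yield = 185480 * 12.1 / 100 = 22443.08

22443.08 bbl/day


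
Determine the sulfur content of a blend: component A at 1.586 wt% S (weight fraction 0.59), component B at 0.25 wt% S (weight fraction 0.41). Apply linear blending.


Linear sulfur blending: S_blend = x1*S1 + x2*S2
Contribution 1: 0.59 * 1.586 = 0.93574 wt%
Contribution 2: 0.41 * 0.25 = 0.1025 wt%
S_blend = 0.93574 + 0.1025 = 1.03824

1.03824 wt%


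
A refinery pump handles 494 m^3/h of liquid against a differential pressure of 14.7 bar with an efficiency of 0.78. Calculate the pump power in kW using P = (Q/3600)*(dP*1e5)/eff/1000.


Q = 494 / 3600 = 0.137222 m^3/s
P = 0.137222 * (14.7 * 1e5) / 0.78 / 1000 = 258.6

258.6 kW


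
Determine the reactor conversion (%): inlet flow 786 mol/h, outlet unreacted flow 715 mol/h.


X = (F_in - F_out) / F_in * 100
Moles reacted = 786 - 715 = 71
X = 71 / 786 * 100
= 0.09033 * 100
= 9.033 %

9.033 %


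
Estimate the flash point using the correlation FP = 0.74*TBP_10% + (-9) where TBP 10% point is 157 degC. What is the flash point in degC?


FP = 0.74 * 157 + (-9) = 107.18

107.18 degC


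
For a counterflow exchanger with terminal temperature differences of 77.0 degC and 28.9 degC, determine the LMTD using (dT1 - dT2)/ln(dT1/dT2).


LMTD = (dT1 - dT2) / ln(dT1/dT2)
= (77.0 - 28.9) / ln(77.0 / 28.9) = 48.1 / 0.979964 = 49.08

49.08 degC


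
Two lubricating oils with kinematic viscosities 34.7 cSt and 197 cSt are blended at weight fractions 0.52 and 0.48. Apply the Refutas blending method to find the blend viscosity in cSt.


Refutas method: VBN_i = 14.534*ln(ln(visc_i + 0.8)) + 10.975, blended linearly by mass fraction; since VBN is linear in VBI_i = ln(ln(visc_i + 0.8)) and the fractions sum to 1, blend VBI directly: visc = exp(exp(VBI_blend)) - 0.8
VBI_1 = ln(ln(34.7 + 0.8)) = 1.27243
VBI_2 = ln(ln(197 + 0.8)) = 1.6653
VBI_blend = 0.52 * 1.27243 + 0.48 * 1.6653 = 1.46101
visc_blend = exp(exp(1.46101)) - 0.8 = 73.66

73.66 cSt
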